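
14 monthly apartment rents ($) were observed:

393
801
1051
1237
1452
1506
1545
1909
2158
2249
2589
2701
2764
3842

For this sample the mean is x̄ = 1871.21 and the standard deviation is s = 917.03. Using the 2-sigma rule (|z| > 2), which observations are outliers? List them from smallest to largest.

3842

Cutoffs at x̄ ± 2s: 1871.21 ± 2·917.03 = [37.15, 3705.27].
3842: z = 2.15, |z| > 2 → outlier.
Every other value lies within [37.15, 3705.27].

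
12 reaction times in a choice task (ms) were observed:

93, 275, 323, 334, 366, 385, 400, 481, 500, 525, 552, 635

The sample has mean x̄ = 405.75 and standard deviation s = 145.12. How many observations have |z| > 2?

1

Cutoffs: x̄ ± 2s = [115.51, 695.99].
Outside the cutoffs: 93.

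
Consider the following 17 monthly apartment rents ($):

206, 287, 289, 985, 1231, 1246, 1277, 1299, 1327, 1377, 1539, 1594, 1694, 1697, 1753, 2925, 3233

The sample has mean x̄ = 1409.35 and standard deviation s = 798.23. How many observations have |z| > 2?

Cutoffs: x̄ ± 2s = [-187.11, 3005.81].
Outside the cutoffs: 3233.

1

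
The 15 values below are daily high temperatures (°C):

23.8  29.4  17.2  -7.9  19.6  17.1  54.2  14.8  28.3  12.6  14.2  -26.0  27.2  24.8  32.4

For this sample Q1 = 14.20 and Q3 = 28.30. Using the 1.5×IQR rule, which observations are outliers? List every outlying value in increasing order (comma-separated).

-26.0, -7.9, 54.2

IQR = Q3 − Q1 = 28.30 − 14.20 = 14.10.
Lower fence = Q1 − 1.5·IQR = 14.20 − 21.15 = -6.95.
Upper fence = Q3 + 1.5·IQR = 28.30 + 21.15 = 49.45.
-26.0 < -6.95 → outlier.
-7.9 < -6.95 → outlier.
54.2 > 49.45 → outlier.
All remaining values lie within [-6.95, 49.45].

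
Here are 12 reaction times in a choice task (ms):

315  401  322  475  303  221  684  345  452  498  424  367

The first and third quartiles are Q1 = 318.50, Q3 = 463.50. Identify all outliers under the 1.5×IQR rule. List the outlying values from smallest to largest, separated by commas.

684

IQR = Q3 − Q1 = 463.50 − 318.50 = 145.00.
Lower fence = Q1 − 1.5·IQR = 318.50 − 217.50 = 101.00.
Upper fence = Q3 + 1.5·IQR = 463.50 + 217.50 = 681.00.
684 > 681.00 → outlier.
All remaining values lie within [101.00, 681.00].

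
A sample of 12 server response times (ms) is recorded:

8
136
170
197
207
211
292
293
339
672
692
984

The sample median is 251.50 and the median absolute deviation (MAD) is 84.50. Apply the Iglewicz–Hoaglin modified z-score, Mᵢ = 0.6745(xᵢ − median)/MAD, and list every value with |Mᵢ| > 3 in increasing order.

|Mᵢ| > 3 ⇔ |xᵢ − 251.50| > 3·84.50/0.6745 = 375.83.
So outliers lie outside [-124.33, 627.33].
672: M = 3.36 → outlier.
692: M = 3.52 → outlier.
984: M = 5.85 → outlier.

672, 692, 984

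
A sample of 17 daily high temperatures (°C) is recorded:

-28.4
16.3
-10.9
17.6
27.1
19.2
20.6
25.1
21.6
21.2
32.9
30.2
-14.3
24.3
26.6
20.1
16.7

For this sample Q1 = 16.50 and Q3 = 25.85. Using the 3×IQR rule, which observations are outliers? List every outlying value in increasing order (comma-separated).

-28.4, -14.3

IQR = Q3 − Q1 = 25.85 − 16.50 = 9.35.
Lower fence = Q1 − 3·IQR = 16.50 − 28.05 = -11.55.
Upper fence = Q3 + 3·IQR = 25.85 + 28.05 = 53.90.
-28.4 < -11.55 → outlier.
-14.3 < -11.55 → outlier.
All remaining values lie within [-11.55, 53.90].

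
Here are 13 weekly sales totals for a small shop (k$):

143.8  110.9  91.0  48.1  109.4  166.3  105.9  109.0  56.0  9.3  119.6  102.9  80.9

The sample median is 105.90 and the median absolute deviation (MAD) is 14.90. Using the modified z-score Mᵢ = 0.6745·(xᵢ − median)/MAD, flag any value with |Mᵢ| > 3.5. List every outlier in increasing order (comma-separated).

9.3

|Mᵢ| > 3.5 ⇔ |xᵢ − 105.90| > 3.5·14.90/0.6745 = 77.32.
So outliers lie outside [28.58, 183.22].
9.3: M = -4.37 → outlier.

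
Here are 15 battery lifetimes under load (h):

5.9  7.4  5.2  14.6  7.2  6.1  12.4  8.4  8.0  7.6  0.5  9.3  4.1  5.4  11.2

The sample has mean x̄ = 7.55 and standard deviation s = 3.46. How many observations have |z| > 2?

2

Cutoffs: x̄ ± 2s = [0.63, 14.47].
Outside the cutoffs: 0.5, 14.6.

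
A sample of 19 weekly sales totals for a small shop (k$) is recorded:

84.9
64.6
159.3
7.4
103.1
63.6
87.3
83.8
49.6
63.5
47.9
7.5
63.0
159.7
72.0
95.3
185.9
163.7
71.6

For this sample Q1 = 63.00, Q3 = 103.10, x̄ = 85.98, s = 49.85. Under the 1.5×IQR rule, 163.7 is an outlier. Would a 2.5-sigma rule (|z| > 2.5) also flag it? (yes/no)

z = (163.7 − 85.98) / 49.85 = 1.56.
|z| = 1.56 ≤ 2.5.

no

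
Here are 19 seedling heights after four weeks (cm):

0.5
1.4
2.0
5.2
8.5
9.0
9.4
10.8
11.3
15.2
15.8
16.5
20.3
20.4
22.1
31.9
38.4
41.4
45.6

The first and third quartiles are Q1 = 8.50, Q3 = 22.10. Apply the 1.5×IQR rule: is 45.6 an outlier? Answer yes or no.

yes

IQR = Q3 − Q1 = 22.10 − 8.50 = 13.60.
Lower fence = Q1 − 1.5·IQR = 8.50 − 20.40 = -11.90.
Upper fence = Q3 + 1.5·IQR = 22.10 + 20.40 = 42.50.
45.6 lies above the upper fence.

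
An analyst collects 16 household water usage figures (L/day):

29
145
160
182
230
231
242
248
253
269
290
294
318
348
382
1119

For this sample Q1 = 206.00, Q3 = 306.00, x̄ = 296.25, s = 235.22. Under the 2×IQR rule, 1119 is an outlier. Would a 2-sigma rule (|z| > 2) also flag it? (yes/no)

yes

z = (1119 − 296.25) / 235.22 = 3.50.
|z| = 3.50 > 2.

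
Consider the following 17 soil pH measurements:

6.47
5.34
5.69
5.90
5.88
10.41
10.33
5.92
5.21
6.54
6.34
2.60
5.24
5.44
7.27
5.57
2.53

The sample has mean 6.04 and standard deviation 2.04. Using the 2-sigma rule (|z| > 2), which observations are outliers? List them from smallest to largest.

Cutoffs at x̄ ± 2s: 6.04 ± 2·2.04 = [1.96, 10.12].
10.33: z = 2.10, |z| > 2 → outlier.
10.41: z = 2.14, |z| > 2 → outlier.
Every other value lies within [1.96, 10.12].

10.33, 10.41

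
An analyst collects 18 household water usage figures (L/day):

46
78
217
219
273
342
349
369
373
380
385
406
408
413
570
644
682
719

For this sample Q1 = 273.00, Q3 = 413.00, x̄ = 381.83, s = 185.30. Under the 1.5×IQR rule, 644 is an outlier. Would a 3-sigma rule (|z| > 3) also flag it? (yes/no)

z = (644 − 381.83) / 185.30 = 1.41.
|z| = 1.41 ≤ 3.

no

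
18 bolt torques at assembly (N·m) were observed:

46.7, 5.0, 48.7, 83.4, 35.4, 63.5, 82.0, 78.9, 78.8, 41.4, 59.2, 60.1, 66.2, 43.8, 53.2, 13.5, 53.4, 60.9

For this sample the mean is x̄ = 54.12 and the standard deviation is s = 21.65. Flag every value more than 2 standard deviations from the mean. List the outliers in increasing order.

5.0

Cutoffs at x̄ ± 2s: 54.12 ± 2·21.65 = [10.82, 97.42].
5.0: z = -2.27, |z| > 2 → outlier.
Every other value lies within [10.82, 97.42].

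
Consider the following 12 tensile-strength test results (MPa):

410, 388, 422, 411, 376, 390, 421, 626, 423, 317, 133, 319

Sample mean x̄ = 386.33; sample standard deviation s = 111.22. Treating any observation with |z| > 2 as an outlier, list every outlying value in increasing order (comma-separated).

Cutoffs at x̄ ± 2s: 386.33 ± 2·111.22 = [163.89, 608.77].
133: z = -2.28, |z| > 2 → outlier.
626: z = 2.15, |z| > 2 → outlier.
Every other value lies within [163.89, 608.77].

133, 626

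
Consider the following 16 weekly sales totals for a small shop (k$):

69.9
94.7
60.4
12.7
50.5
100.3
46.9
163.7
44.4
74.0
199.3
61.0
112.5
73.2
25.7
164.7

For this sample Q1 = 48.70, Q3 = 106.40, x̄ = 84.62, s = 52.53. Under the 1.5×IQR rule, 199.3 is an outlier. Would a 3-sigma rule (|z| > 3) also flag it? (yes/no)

z = (199.3 − 84.62) / 52.53 = 2.18.
|z| = 2.18 ≤ 3.

no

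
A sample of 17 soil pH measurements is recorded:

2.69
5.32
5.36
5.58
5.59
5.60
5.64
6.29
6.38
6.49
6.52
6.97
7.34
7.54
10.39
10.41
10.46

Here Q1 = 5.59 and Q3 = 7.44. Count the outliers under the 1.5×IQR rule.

IQR = 1.85; fences at 5.59 − 2.775 = 2.815 and 7.44 + 2.775 = 10.215.
Outside the cutoffs: 2.69, 10.39, 10.41, 10.46.

4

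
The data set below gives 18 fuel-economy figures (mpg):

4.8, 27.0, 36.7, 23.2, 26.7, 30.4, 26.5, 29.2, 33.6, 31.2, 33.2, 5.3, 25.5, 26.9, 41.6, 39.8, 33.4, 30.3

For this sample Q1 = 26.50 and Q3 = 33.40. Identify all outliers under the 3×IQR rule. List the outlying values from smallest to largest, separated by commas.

4.8, 5.3

IQR = Q3 − Q1 = 33.40 − 26.50 = 6.90.
Lower fence = Q1 − 3·IQR = 26.50 − 20.70 = 5.80.
Upper fence = Q3 + 3·IQR = 33.40 + 20.70 = 54.10.
4.8 < 5.80 → outlier.
5.3 < 5.80 → outlier.
All remaining values lie within [5.80, 54.10].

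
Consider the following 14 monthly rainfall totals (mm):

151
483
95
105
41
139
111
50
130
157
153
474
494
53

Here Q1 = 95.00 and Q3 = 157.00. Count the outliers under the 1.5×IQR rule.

3

IQR = 62.00; fences at 95.00 − 93.00 = 2.00 and 157.00 + 93.00 = 250.00.
Outside the cutoffs: 474, 483, 494.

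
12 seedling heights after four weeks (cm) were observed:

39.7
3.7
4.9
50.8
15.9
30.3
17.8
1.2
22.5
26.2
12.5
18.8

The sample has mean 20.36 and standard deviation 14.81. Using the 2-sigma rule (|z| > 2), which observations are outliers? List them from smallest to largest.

50.8

Cutoffs at x̄ ± 2s: 20.36 ± 2·14.81 = [-9.26, 49.98].
50.8: z = 2.06, |z| > 2 → outlier.
Every other value lies within [-9.26, 49.98].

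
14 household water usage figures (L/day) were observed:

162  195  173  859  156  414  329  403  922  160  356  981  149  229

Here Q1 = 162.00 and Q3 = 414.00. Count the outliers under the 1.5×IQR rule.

3

IQR = 252.00; fences at 162.00 − 378.00 = -216.00 and 414.00 + 378.00 = 792.00.
Outside the cutoffs: 859, 922, 981.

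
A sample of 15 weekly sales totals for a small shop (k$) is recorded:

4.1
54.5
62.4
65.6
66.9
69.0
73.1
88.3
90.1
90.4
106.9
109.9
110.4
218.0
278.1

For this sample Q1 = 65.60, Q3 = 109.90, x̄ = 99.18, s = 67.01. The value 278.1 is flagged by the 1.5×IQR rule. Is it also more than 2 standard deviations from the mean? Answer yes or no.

z = (278.1 − 99.18) / 67.01 = 2.67.
|z| = 2.67 > 2.

yes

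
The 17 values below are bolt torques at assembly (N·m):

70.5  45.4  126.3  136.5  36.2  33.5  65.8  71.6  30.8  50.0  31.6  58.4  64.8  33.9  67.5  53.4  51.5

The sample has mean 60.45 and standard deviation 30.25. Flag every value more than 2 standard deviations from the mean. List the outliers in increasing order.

Cutoffs at x̄ ± 2s: 60.45 ± 2·30.25 = [-0.05, 120.95].
126.3: z = 2.18, |z| > 2 → outlier.
136.5: z = 2.51, |z| > 2 → outlier.
Every other value lies within [-0.05, 120.95].

126.3, 136.5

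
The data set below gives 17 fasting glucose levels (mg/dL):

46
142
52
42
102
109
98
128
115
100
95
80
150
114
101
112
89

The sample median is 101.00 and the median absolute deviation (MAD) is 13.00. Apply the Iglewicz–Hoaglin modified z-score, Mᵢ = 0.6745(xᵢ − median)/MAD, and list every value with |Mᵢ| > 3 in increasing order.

|Mᵢ| > 3 ⇔ |xᵢ − 101.00| > 3·13.00/0.6745 = 57.82.
So outliers lie outside [43.18, 158.82].
42: M = -3.06 → outlier.

42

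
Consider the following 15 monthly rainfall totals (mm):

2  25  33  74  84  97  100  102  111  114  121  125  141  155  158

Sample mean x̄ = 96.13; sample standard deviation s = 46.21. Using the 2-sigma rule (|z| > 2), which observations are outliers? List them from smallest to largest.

Cutoffs at x̄ ± 2s: 96.13 ± 2·46.21 = [3.71, 188.55].
2: z = -2.04, |z| > 2 → outlier.
Every other value lies within [3.71, 188.55].

2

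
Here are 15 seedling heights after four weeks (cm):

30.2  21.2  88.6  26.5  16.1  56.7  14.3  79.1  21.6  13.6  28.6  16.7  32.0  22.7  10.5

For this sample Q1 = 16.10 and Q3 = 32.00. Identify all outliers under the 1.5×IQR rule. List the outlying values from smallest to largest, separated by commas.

56.7, 79.1, 88.6

IQR = Q3 − Q1 = 32.00 − 16.10 = 15.90.
Lower fence = Q1 − 1.5·IQR = 16.10 − 23.85 = -7.75.
Upper fence = Q3 + 1.5·IQR = 32.00 + 23.85 = 55.85.
56.7 > 55.85 → outlier.
79.1 > 55.85 → outlier.
88.6 > 55.85 → outlier.
All remaining values lie within [-7.75, 55.85].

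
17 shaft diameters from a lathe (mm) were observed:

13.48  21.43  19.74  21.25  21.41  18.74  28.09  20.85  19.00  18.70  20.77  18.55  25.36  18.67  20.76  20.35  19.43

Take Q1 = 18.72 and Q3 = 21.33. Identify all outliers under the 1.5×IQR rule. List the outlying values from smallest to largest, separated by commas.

13.48, 25.36, 28.09

IQR = Q3 − Q1 = 21.33 − 18.72 = 2.61.
Lower fence = Q1 − 1.5·IQR = 18.72 − 3.915 = 14.805.
Upper fence = Q3 + 1.5·IQR = 21.33 + 3.915 = 25.245.
13.48 < 14.805 → outlier.
25.36 > 25.245 → outlier.
28.09 > 25.245 → outlier.
All remaining values lie within [14.805, 25.245].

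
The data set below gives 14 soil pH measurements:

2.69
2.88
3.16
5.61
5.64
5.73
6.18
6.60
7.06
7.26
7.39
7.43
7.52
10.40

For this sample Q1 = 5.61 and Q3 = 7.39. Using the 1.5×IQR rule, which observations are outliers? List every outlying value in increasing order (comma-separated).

2.69, 2.88, 10.40

IQR = Q3 − Q1 = 7.39 − 5.61 = 1.78.
Lower fence = Q1 − 1.5·IQR = 5.61 − 2.67 = 2.94.
Upper fence = Q3 + 1.5·IQR = 7.39 + 2.67 = 10.06.
2.69 < 2.94 → outlier.
2.88 < 2.94 → outlier.
10.40 > 10.06 → outlier.
All remaining values lie within [2.94, 10.06].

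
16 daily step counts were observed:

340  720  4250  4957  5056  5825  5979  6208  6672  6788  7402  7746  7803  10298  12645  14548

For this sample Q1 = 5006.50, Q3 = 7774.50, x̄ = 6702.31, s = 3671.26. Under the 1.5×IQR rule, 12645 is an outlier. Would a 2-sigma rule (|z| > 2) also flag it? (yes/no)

no

z = (12645 − 6702.31) / 3671.26 = 1.62.
|z| = 1.62 ≤ 2.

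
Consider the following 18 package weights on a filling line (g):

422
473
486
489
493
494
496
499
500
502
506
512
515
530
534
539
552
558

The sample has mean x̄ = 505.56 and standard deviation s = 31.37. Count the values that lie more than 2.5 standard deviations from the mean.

1

Cutoffs: x̄ ± 2.5s = [427.135, 583.985].
Outside the cutoffs: 422.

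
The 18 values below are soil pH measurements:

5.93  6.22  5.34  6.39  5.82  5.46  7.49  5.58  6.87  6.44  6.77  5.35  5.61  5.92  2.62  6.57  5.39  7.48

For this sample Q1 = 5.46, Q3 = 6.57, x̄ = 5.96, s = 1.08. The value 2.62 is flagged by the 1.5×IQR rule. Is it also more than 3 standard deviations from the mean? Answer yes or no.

z = (2.62 − 5.96) / 1.08 = -3.09.
|z| = 3.09 > 3.

yes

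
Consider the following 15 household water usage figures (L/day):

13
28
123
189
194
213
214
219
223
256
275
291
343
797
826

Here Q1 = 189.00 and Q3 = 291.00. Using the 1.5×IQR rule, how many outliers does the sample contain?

IQR = 102.00; fences at 189.00 − 153.00 = 36.00 and 291.00 + 153.00 = 444.00.
Outside the cutoffs: 13, 28, 797, 826.

4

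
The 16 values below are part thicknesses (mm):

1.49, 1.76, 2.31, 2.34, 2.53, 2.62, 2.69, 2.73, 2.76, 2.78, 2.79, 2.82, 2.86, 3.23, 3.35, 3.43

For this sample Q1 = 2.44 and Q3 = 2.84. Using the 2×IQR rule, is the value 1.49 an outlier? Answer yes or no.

yes

IQR = Q3 − Q1 = 2.84 − 2.44 = 0.40.
Lower fence = Q1 − 2·IQR = 2.44 − 0.80 = 1.64.
Upper fence = Q3 + 2·IQR = 2.84 + 0.80 = 3.64.
1.49 lies below the lower fence.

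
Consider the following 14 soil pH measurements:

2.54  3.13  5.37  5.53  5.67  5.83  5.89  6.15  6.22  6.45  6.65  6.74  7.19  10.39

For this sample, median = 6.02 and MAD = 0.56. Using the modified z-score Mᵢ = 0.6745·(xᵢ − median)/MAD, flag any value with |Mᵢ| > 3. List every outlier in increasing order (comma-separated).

|Mᵢ| > 3 ⇔ |xᵢ − 6.02| > 3·0.56/0.6745 = 2.49.
So outliers lie outside [3.53, 8.51].
2.54: M = -4.19 → outlier.
3.13: M = -3.48 → outlier.
10.39: M = 5.26 → outlier.

2.54, 3.13, 10.39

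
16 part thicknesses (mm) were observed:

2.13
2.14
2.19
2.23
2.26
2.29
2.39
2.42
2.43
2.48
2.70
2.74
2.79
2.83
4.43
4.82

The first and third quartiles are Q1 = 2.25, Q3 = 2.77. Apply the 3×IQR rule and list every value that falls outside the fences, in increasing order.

4.43, 4.82

IQR = Q3 − Q1 = 2.77 − 2.25 = 0.52.
Lower fence = Q1 − 3·IQR = 2.25 − 1.56 = 0.69.
Upper fence = Q3 + 3·IQR = 2.77 + 1.56 = 4.33.
4.43 > 4.33 → outlier.
4.82 > 4.33 → outlier.
All remaining values lie within [0.69, 4.33].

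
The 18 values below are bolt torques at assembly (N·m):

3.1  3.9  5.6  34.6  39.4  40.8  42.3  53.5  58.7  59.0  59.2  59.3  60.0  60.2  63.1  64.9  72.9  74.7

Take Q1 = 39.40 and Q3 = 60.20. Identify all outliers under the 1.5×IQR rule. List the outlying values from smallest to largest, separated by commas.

3.1, 3.9, 5.6

IQR = Q3 − Q1 = 60.20 − 39.40 = 20.80.
Lower fence = Q1 − 1.5·IQR = 39.40 − 31.20 = 8.20.
Upper fence = Q3 + 1.5·IQR = 60.20 + 31.20 = 91.40.
3.1 < 8.20 → outlier.
3.9 < 8.20 → outlier.
5.6 < 8.20 → outlier.
All remaining values lie within [8.20, 91.40].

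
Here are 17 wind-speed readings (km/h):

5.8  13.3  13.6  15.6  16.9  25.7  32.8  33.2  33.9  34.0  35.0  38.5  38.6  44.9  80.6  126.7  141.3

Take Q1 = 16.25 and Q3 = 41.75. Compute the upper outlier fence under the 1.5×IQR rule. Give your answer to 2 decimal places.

80.00

IQR = Q3 − Q1 = 41.75 − 16.25 = 25.50.
Lower fence = Q1 − 1.5·IQR = 16.25 − 38.25 = -22.00.
Upper fence = Q3 + 1.5·IQR = 41.75 + 38.25 = 80.00.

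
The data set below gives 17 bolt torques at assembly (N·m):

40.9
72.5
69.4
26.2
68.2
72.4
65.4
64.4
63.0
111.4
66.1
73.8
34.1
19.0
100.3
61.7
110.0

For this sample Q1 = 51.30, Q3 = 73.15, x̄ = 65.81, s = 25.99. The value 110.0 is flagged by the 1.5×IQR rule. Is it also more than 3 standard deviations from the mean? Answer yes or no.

z = (110.0 − 65.81) / 25.99 = 1.70.
|z| = 1.70 ≤ 3.

no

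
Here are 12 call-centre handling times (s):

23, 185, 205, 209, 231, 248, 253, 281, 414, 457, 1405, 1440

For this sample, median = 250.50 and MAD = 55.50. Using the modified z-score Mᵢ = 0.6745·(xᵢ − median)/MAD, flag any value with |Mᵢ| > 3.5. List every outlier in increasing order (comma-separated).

1405, 1440

|Mᵢ| > 3.5 ⇔ |xᵢ − 250.50| > 3.5·55.50/0.6745 = 287.99.
So outliers lie outside [-37.49, 538.49].
1405: M = 14.03 → outlier.
1440: M = 14.46 → outlier.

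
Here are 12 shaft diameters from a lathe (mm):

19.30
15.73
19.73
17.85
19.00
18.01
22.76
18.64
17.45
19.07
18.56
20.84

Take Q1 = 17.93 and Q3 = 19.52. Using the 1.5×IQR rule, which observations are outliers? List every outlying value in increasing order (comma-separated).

IQR = Q3 − Q1 = 19.52 − 17.93 = 1.59.
Lower fence = Q1 − 1.5·IQR = 17.93 − 2.385 = 15.545.
Upper fence = Q3 + 1.5·IQR = 19.52 + 2.385 = 21.905.
22.76 > 21.905 → outlier.
All remaining values lie within [15.545, 21.905].

22.76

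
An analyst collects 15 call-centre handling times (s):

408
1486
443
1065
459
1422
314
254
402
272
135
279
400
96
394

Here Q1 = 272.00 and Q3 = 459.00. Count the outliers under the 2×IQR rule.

IQR = 187.00; fences at 272.00 − 374.00 = -102.00 and 459.00 + 374.00 = 833.00.
Outside the cutoffs: 1065, 1422, 1486.

3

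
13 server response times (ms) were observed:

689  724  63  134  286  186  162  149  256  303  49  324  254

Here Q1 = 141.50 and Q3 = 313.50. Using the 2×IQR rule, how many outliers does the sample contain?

2

IQR = 172.00; fences at 141.50 − 344.00 = -202.50 and 313.50 + 344.00 = 657.50.
Outside the cutoffs: 689, 724.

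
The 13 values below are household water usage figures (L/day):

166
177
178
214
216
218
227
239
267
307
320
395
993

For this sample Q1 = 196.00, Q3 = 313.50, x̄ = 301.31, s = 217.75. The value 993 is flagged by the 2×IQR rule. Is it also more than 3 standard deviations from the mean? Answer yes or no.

z = (993 − 301.31) / 217.75 = 3.18.
|z| = 3.18 > 3.

yes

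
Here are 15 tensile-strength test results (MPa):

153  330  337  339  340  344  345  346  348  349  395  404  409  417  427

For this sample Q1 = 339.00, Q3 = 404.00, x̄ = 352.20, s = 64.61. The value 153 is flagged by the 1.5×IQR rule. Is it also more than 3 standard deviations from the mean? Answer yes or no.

z = (153 − 352.20) / 64.61 = -3.08.
|z| = 3.08 > 3.

yes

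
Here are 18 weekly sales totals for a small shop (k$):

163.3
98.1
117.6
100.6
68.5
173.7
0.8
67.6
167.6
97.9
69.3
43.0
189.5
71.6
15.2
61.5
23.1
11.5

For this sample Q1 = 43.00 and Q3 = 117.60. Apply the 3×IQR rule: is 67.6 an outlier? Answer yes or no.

no

IQR = Q3 − Q1 = 117.60 − 43.00 = 74.60.
Lower fence = Q1 − 3·IQR = 43.00 − 223.80 = -180.80.
Upper fence = Q3 + 3·IQR = 117.60 + 223.80 = 341.40.
67.6 lies within [-180.80, 341.40].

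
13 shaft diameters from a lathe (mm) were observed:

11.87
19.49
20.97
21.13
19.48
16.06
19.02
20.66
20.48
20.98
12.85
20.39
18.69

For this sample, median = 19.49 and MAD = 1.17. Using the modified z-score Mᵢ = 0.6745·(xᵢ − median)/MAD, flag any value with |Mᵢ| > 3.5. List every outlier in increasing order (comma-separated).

11.87, 12.85

|Mᵢ| > 3.5 ⇔ |xᵢ − 19.49| > 3.5·1.17/0.6745 = 6.07.
So outliers lie outside [13.42, 25.56].
11.87: M = -4.39 → outlier.
12.85: M = -3.83 → outlier.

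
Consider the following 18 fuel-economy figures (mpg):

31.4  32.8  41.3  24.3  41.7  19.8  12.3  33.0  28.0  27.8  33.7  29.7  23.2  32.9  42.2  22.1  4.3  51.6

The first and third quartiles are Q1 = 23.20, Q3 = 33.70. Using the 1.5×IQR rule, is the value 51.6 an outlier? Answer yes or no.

yes

IQR = Q3 − Q1 = 33.70 − 23.20 = 10.50.
Lower fence = Q1 − 1.5·IQR = 23.20 − 15.75 = 7.45.
Upper fence = Q3 + 1.5·IQR = 33.70 + 15.75 = 49.45.
51.6 lies above the upper fence.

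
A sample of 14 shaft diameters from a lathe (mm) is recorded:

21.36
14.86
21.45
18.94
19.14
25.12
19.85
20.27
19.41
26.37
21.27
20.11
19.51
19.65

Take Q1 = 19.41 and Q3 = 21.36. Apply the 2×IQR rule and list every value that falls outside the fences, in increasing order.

IQR = Q3 − Q1 = 21.36 − 19.41 = 1.95.
Lower fence = Q1 − 2·IQR = 19.41 − 3.90 = 15.51.
Upper fence = Q3 + 2·IQR = 21.36 + 3.90 = 25.26.
14.86 < 15.51 → outlier.
26.37 > 25.26 → outlier.
All remaining values lie within [15.51, 25.26].

14.86, 26.37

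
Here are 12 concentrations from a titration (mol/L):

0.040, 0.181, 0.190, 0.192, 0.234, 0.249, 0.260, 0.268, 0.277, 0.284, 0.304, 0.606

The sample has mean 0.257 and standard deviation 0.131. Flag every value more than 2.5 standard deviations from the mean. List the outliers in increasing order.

0.606

Cutoffs at x̄ ± 2.5s: 0.257 ± 2.5·0.131 = [-0.0705, 0.5845].
0.606: z = 2.66, |z| > 2.5 → outlier.
Every other value lies within [-0.0705, 0.5845].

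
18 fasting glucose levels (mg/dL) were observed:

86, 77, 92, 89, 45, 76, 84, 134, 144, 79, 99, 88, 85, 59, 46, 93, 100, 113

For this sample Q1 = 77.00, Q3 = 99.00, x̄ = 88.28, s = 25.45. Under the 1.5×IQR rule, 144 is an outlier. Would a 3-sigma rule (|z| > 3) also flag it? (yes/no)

no

z = (144 − 88.28) / 25.45 = 2.19.
|z| = 2.19 ≤ 3.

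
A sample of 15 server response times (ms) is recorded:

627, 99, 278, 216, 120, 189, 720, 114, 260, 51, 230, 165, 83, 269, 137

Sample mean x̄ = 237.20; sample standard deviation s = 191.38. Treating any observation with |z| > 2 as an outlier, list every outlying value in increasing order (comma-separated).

627, 720

Cutoffs at x̄ ± 2s: 237.20 ± 2·191.38 = [-145.56, 619.96].
627: z = 2.04, |z| > 2 → outlier.
720: z = 2.52, |z| > 2 → outlier.
Every other value lies within [-145.56, 619.96].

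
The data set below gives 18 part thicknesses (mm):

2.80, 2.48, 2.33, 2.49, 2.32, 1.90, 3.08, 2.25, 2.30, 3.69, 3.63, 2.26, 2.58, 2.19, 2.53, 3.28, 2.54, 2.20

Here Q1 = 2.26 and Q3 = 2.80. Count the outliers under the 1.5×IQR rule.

IQR = 0.54; fences at 2.26 − 0.81 = 1.45 and 2.80 + 0.81 = 3.61.
Outside the cutoffs: 3.63, 3.69.

2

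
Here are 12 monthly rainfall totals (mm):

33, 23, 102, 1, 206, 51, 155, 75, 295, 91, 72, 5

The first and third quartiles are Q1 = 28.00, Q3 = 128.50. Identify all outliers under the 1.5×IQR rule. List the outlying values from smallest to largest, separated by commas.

295

IQR = Q3 − Q1 = 128.50 − 28.00 = 100.50.
Lower fence = Q1 − 1.5·IQR = 28.00 − 150.75 = -122.75.
Upper fence = Q3 + 1.5·IQR = 128.50 + 150.75 = 279.25.
295 > 279.25 → outlier.
All remaining values lie within [-122.75, 279.25].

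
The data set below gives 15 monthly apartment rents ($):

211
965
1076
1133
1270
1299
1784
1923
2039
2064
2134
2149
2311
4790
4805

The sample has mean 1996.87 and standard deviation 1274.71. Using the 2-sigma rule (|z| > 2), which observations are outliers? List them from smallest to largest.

4790, 4805

Cutoffs at x̄ ± 2s: 1996.87 ± 2·1274.71 = [-552.55, 4546.29].
4790: z = 2.19, |z| > 2 → outlier.
4805: z = 2.20, |z| > 2 → outlier.
Every other value lies within [-552.55, 4546.29].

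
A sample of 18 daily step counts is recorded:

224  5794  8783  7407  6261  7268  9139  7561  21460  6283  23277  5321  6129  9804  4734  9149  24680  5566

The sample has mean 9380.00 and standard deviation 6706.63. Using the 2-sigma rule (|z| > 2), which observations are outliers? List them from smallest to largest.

Cutoffs at x̄ ± 2s: 9380.00 ± 2·6706.63 = [-4033.26, 22793.26].
23277: z = 2.07, |z| > 2 → outlier.
24680: z = 2.28, |z| > 2 → outlier.
Every other value lies within [-4033.26, 22793.26].

23277, 24680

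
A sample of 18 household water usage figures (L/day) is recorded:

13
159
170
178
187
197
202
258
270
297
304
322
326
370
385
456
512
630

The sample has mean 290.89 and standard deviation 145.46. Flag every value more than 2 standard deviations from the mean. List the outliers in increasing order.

630

Cutoffs at x̄ ± 2s: 290.89 ± 2·145.46 = [-0.03, 581.81].
630: z = 2.33, |z| > 2 → outlier.
Every other value lies within [-0.03, 581.81].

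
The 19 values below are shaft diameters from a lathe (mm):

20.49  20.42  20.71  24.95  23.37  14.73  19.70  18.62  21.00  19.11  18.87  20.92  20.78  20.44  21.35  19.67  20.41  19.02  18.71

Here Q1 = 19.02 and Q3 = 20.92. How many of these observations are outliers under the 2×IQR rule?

IQR = 1.90; fences at 19.02 − 3.80 = 15.22 and 20.92 + 3.80 = 24.72.
Outside the cutoffs: 14.73, 24.95.

2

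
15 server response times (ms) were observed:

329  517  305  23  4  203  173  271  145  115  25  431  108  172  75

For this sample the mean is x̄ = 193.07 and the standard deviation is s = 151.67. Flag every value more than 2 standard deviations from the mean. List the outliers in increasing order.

517

Cutoffs at x̄ ± 2s: 193.07 ± 2·151.67 = [-110.27, 496.41].
517: z = 2.14, |z| > 2 → outlier.
Every other value lies within [-110.27, 496.41].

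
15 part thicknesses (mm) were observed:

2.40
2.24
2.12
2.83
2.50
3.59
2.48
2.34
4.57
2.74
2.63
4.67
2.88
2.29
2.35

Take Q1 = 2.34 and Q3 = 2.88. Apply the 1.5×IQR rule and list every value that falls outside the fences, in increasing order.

IQR = Q3 − Q1 = 2.88 − 2.34 = 0.54.
Lower fence = Q1 − 1.5·IQR = 2.34 − 0.81 = 1.53.
Upper fence = Q3 + 1.5·IQR = 2.88 + 0.81 = 3.69.
4.57 > 3.69 → outlier.
4.67 > 3.69 → outlier.
All remaining values lie within [1.53, 3.69].

4.57, 4.67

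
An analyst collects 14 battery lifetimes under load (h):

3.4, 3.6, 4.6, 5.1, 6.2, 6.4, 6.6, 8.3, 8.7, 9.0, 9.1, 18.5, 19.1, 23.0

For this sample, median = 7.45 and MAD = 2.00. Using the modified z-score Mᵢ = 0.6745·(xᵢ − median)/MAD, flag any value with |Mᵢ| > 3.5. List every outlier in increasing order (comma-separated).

18.5, 19.1, 23.0

|Mᵢ| > 3.5 ⇔ |xᵢ − 7.45| > 3.5·2.00/0.6745 = 10.38.
So outliers lie outside [-2.93, 17.83].
18.5: M = 3.73 → outlier.
19.1: M = 3.93 → outlier.
23.0: M = 5.24 → outlier.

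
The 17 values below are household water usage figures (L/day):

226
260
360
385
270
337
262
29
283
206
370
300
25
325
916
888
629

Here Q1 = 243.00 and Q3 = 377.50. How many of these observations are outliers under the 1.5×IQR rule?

5

IQR = 134.50; fences at 243.00 − 201.75 = 41.25 and 377.50 + 201.75 = 579.25.
Outside the cutoffs: 25, 29, 629, 888, 916.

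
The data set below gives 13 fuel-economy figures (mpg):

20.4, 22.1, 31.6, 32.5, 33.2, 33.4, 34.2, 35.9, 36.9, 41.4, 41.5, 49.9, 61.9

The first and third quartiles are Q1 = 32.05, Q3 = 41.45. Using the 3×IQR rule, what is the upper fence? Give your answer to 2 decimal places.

IQR = Q3 − Q1 = 41.45 − 32.05 = 9.40.
Lower fence = Q1 − 3·IQR = 32.05 − 28.20 = 3.85.
Upper fence = Q3 + 3·IQR = 41.45 + 28.20 = 69.65.

69.65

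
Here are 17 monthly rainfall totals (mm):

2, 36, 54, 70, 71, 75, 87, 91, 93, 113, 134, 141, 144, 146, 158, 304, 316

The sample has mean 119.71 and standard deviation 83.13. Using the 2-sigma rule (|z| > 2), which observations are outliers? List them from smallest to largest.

Cutoffs at x̄ ± 2s: 119.71 ± 2·83.13 = [-46.55, 285.97].
304: z = 2.22, |z| > 2 → outlier.
316: z = 2.36, |z| > 2 → outlier.
Every other value lies within [-46.55, 285.97].

304, 316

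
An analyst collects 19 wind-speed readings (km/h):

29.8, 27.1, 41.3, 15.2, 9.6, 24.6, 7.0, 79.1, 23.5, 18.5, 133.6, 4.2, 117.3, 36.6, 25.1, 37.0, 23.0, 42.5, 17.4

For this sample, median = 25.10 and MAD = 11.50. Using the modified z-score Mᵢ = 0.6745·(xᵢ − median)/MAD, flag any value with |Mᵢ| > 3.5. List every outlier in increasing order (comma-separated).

|Mᵢ| > 3.5 ⇔ |xᵢ − 25.10| > 3.5·11.50/0.6745 = 59.67.
So outliers lie outside [-34.57, 84.77].
117.3: M = 5.41 → outlier.
133.6: M = 6.36 → outlier.

117.3, 133.6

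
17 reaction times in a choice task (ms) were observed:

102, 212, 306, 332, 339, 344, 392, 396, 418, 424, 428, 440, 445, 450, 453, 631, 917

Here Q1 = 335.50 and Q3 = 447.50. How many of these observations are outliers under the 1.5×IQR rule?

IQR = 112.00; fences at 335.50 − 168.00 = 167.50 and 447.50 + 168.00 = 615.50.
Outside the cutoffs: 102, 631, 917.

3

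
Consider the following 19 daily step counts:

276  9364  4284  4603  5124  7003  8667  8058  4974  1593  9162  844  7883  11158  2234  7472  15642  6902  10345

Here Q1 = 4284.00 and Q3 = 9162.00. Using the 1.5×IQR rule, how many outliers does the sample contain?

IQR = 4878.00; fences at 4284.00 − 7317.00 = -3033.00 and 9162.00 + 7317.00 = 16479.00.
Every value lies within the cutoffs.

0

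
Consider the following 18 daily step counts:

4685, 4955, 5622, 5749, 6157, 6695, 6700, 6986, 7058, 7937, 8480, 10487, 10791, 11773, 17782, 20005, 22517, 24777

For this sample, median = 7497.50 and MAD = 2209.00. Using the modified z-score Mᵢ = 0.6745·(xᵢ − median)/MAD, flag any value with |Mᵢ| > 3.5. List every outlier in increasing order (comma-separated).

|Mᵢ| > 3.5 ⇔ |xᵢ − 7497.50| > 3.5·2209.00/0.6745 = 11462.56.
So outliers lie outside [-3965.06, 18960.06].
20005: M = 3.82 → outlier.
22517: M = 4.59 → outlier.
24777: M = 5.28 → outlier.

20005, 22517, 24777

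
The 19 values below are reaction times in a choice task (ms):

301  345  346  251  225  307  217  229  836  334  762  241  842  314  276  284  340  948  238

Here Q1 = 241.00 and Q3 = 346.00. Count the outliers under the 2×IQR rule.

4

IQR = 105.00; fences at 241.00 − 210.00 = 31.00 and 346.00 + 210.00 = 556.00.
Outside the cutoffs: 762, 836, 842, 948.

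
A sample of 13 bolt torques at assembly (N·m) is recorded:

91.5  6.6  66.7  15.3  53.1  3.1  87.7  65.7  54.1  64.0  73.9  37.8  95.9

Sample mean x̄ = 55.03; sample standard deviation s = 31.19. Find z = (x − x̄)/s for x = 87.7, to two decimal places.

z = (87.7 − 55.03) / 31.19 = 1.05.

1.05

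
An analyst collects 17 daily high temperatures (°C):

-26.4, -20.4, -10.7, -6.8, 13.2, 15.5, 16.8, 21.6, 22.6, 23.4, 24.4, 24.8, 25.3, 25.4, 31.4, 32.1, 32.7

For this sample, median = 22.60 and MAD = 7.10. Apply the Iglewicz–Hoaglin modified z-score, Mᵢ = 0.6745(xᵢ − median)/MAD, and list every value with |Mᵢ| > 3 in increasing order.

|Mᵢ| > 3 ⇔ |xᵢ − 22.60| > 3·7.10/0.6745 = 31.58.
So outliers lie outside [-8.98, 54.18].
-26.4: M = -4.66 → outlier.
-20.4: M = -4.09 → outlier.
-10.7: M = -3.16 → outlier.

-26.4, -20.4, -10.7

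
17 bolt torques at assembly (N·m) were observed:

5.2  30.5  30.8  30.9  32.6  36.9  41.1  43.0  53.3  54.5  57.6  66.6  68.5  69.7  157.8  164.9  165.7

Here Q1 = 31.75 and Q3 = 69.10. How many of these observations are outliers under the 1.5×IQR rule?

IQR = 37.35; fences at 31.75 − 56.025 = -24.275 and 69.10 + 56.025 = 125.125.
Outside the cutoffs: 157.8, 164.9, 165.7.

3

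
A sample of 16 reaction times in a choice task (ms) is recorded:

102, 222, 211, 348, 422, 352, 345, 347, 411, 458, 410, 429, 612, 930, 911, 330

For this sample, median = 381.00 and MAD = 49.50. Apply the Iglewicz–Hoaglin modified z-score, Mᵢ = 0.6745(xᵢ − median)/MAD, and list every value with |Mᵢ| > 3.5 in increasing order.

102, 911, 930

|Mᵢ| > 3.5 ⇔ |xᵢ − 381.00| > 3.5·49.50/0.6745 = 256.86.
So outliers lie outside [124.14, 637.86].
102: M = -3.80 → outlier.
911: M = 7.22 → outlier.
930: M = 7.48 → outlier.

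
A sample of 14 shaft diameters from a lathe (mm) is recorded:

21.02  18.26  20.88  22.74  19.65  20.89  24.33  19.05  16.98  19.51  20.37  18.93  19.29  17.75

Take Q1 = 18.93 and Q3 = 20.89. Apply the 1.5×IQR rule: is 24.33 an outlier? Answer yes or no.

yes

IQR = Q3 − Q1 = 20.89 − 18.93 = 1.96.
Lower fence = Q1 − 1.5·IQR = 18.93 − 2.94 = 15.99.
Upper fence = Q3 + 1.5·IQR = 20.89 + 2.94 = 23.83.
24.33 lies above the upper fence.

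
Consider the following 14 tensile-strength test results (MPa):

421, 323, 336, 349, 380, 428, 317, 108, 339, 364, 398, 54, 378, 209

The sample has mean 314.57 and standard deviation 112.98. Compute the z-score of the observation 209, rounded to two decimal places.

z = (209 − 314.57) / 112.98 = -0.93.

-0.93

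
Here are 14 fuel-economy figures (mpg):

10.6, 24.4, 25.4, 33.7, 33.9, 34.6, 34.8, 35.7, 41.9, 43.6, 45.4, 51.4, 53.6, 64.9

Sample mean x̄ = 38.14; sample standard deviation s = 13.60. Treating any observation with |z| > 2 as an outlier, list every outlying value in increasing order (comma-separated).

Cutoffs at x̄ ± 2s: 38.14 ± 2·13.60 = [10.94, 65.34].
10.6: z = -2.03, |z| > 2 → outlier.
Every other value lies within [10.94, 65.34].

10.6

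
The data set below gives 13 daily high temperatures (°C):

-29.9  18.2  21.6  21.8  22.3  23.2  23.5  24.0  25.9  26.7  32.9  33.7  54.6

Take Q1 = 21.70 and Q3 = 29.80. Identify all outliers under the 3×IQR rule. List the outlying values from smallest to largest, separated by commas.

-29.9, 54.6

IQR = Q3 − Q1 = 29.80 − 21.70 = 8.10.
Lower fence = Q1 − 3·IQR = 21.70 − 24.30 = -2.60.
Upper fence = Q3 + 3·IQR = 29.80 + 24.30 = 54.10.
-29.9 < -2.60 → outlier.
54.6 > 54.10 → outlier.
All remaining values lie within [-2.60, 54.10].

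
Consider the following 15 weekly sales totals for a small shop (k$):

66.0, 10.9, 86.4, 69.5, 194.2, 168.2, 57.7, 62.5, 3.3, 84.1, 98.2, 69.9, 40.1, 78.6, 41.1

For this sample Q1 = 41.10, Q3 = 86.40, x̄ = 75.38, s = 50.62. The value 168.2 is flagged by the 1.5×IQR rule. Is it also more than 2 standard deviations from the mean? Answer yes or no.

z = (168.2 − 75.38) / 50.62 = 1.83.
|z| = 1.83 ≤ 2.

no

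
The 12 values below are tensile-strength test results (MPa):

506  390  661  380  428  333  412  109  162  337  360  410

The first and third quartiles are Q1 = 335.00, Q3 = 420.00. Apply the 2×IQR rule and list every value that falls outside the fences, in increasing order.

109, 162, 661

IQR = Q3 − Q1 = 420.00 − 335.00 = 85.00.
Lower fence = Q1 − 2·IQR = 335.00 − 170.00 = 165.00.
Upper fence = Q3 + 2·IQR = 420.00 + 170.00 = 590.00.
109 < 165.00 → outlier.
162 < 165.00 → outlier.
661 > 590.00 → outlier.
All remaining values lie within [165.00, 590.00].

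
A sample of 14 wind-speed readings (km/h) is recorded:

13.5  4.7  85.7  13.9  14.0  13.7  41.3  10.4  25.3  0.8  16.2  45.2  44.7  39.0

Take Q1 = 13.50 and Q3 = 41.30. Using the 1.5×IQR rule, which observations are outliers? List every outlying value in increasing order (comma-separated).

IQR = Q3 − Q1 = 41.30 − 13.50 = 27.80.
Lower fence = Q1 − 1.5·IQR = 13.50 − 41.70 = -28.20.
Upper fence = Q3 + 1.5·IQR = 41.30 + 41.70 = 83.00.
85.7 > 83.00 → outlier.
All remaining values lie within [-28.20, 83.00].

85.7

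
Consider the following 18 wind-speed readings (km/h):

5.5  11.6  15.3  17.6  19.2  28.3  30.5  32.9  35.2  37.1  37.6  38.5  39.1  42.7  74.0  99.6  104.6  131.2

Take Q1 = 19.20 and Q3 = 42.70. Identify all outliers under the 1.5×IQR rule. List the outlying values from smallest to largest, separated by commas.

IQR = Q3 − Q1 = 42.70 − 19.20 = 23.50.
Lower fence = Q1 − 1.5·IQR = 19.20 − 35.25 = -16.05.
Upper fence = Q3 + 1.5·IQR = 42.70 + 35.25 = 77.95.
99.6 > 77.95 → outlier.
104.6 > 77.95 → outlier.
131.2 > 77.95 → outlier.
All remaining values lie within [-16.05, 77.95].

99.6, 104.6, 131.2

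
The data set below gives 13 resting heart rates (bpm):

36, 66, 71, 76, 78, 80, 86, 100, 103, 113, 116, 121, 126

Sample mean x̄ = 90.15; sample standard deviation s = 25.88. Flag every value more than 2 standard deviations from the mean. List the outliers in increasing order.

Cutoffs at x̄ ± 2s: 90.15 ± 2·25.88 = [38.39, 141.91].
36: z = -2.09, |z| > 2 → outlier.
Every other value lies within [38.39, 141.91].

36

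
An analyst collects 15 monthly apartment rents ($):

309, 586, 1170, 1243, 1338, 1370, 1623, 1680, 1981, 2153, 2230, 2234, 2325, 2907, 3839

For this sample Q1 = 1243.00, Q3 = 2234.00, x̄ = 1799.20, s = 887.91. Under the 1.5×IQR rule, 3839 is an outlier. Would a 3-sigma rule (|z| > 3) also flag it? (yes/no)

z = (3839 − 1799.20) / 887.91 = 2.30.
|z| = 2.30 ≤ 3.

no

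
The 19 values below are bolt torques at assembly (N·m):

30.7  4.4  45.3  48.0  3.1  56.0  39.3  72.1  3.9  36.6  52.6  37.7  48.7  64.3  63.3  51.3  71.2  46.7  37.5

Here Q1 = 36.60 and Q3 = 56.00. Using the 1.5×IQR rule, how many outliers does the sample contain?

3

IQR = 19.40; fences at 36.60 − 29.10 = 7.50 and 56.00 + 29.10 = 85.10.
Outside the cutoffs: 3.1, 3.9, 4.4.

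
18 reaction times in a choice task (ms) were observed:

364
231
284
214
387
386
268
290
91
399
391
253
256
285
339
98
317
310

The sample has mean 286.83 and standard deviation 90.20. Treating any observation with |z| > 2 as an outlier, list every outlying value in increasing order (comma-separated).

91, 98

Cutoffs at x̄ ± 2s: 286.83 ± 2·90.20 = [106.43, 467.23].
91: z = -2.17, |z| > 2 → outlier.
98: z = -2.09, |z| > 2 → outlier.
Every other value lies within [106.43, 467.23].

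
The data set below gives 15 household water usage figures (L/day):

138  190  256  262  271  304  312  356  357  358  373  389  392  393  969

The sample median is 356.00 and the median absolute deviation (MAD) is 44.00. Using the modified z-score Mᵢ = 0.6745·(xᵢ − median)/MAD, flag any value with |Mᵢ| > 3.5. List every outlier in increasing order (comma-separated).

|Mᵢ| > 3.5 ⇔ |xᵢ − 356.00| > 3.5·44.00/0.6745 = 228.32.
So outliers lie outside [127.68, 584.32].
969: M = 9.40 → outlier.

969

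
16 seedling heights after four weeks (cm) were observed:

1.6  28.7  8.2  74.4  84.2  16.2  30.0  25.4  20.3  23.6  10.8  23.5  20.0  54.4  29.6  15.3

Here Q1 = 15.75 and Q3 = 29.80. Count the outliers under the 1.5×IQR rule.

3

IQR = 14.05; fences at 15.75 − 21.075 = -5.325 and 29.80 + 21.075 = 50.875.
Outside the cutoffs: 54.4, 74.4, 84.2.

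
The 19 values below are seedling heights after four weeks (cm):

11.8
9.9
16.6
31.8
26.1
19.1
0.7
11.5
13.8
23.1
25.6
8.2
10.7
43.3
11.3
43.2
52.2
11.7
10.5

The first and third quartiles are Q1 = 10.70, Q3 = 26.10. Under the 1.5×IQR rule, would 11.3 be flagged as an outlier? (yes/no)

IQR = Q3 − Q1 = 26.10 − 10.70 = 15.40.
Lower fence = Q1 − 1.5·IQR = 10.70 − 23.10 = -12.40.
Upper fence = Q3 + 1.5·IQR = 26.10 + 23.10 = 49.20.
11.3 lies within [-12.40, 49.20].

no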